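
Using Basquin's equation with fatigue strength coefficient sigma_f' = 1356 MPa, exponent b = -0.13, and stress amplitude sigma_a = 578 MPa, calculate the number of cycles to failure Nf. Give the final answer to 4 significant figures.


sigma_a = sigma_f' * (2*Nf)^b
2*Nf = (sigma_a / sigma_f')^(1/b)
2*Nf = (578 / 1356)^(1/-0.13)
2*Nf = 705.84
Nf = 352.9 cycles


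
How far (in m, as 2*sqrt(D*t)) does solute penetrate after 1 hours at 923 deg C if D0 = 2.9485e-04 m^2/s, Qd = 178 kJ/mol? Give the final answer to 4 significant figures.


Step 1: D = D0 * exp(-Qd/(R*T))
T = 1196.15 K
D = 2.9485e-04 * exp(-178e3 / (8.314 * 1196.15)) = 4.96871e-12 m^2/s
Step 2: L = 2*sqrt(D*t)
t = 1 h = 3600 s
L = 2*sqrt(4.96871e-12 * 3600) = 2.675e-04 m


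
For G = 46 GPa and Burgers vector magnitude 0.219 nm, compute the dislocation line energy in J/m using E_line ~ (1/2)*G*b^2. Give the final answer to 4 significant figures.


E = G*b^2/2
b = 0.219 nm = 2.19e-10 m
G = 46 GPa = 4.6e+10 Pa
E = 0.5 * 4.6e+10 * (2.19e-10)^2
E = 1.103e-09 J/m


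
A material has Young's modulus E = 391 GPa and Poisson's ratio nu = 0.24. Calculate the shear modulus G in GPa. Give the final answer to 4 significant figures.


G = E / (2*(1+nu))
G = 391 / (2*(1+0.24))
G = 157.7 GPa


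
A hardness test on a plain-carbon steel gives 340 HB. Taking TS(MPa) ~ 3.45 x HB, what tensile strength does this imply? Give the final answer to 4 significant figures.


TS (MPa) = 3.45 * HB
TS = 3.45 * 340
TS = 1173 MPa


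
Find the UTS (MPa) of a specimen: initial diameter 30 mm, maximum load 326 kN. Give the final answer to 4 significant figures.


A0 = pi*(d/2)^2 = pi*(30/2)^2 = 706.858 mm^2
UTS = F_max / A0 = 326*1000 / 706.858
UTS = 461.2 MPa


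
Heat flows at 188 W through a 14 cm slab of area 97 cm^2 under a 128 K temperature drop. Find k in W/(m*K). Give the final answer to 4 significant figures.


k = Q*L / (A*dT)
L = 0.14 m, A = 9.7e-03 m^2
k = 188 * 0.14 / (9.7e-03 * 128)
k = 21.2 W/(m*K)


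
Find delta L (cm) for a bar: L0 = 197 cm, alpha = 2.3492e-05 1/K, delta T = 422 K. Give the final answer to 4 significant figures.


dL = L0 * alpha * dT
dL = 197 * 2.3492e-05 * 422
dL = 1.953 cm


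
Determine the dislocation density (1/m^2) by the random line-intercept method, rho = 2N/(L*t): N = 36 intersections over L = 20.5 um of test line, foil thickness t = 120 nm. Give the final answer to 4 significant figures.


rho = 2N / (L * t)
L = 20.5 um = 2.05e-05 m, t = 120 nm = 1.2e-07 m
rho = 2 * 36 / (2.05e-05 * 1.2e-07)
rho = 2.927e+13 1/m^2


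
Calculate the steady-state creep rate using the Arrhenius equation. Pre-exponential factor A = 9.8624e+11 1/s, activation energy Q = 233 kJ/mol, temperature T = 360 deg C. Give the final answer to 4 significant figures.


rate = A * exp(-Q / (R*T))
T = 360 + 273.15 = 633.15 K
rate = 9.8624e+11 * exp(-233e3 / (8.314 * 633.15))
rate = 5.9e-08 1/s


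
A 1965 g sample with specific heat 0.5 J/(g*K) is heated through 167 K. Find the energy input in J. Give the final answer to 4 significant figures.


Q = m * cp * dT
Q = 1965 * 0.5 * 167
Q = 164100 J


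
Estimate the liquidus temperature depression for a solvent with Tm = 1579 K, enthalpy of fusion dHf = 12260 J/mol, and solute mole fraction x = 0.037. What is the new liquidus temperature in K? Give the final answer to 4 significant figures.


dT = R*Tm^2*x / dHf
dT = 8.314 * 1579^2 * 0.037 / 12260
dT = 62.5584 K
T_new = 1579 - 62.5584 = 1516 K


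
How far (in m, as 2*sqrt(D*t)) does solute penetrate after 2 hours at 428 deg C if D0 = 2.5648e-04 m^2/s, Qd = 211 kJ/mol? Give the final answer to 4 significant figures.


Step 1: D = D0 * exp(-Qd/(R*T))
T = 701.15 K
D = 2.5648e-04 * exp(-211e3 / (8.314 * 701.15)) = 4.88987e-20 m^2/s
Step 2: L = 2*sqrt(D*t)
t = 2 h = 7200 s
L = 2*sqrt(4.88987e-20 * 7200) = 3.753e-08 m


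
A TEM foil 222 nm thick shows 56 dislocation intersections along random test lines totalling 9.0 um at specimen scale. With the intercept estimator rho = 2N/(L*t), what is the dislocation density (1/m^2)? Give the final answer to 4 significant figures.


rho = 2N / (L * t)
L = 9.0 um = 9e-06 m, t = 222 nm = 2.22e-07 m
rho = 2 * 56 / (9e-06 * 2.22e-07)
rho = 5.606e+13 1/m^2


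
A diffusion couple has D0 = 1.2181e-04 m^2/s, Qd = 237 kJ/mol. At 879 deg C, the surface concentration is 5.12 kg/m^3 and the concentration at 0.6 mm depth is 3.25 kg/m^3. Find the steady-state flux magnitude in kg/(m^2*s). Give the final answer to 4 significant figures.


Step 1: D = D0 * exp(-Qd/(R*T))
T = 879 + 273.15 = 1152.15 K
D = 1.2181e-04 * exp(-237e3 / (8.314 * 1152.15)) = 2.19031e-15 m^2/s
Step 2: J = D * (C1 - C2) / dx
J = 2.19031e-15 * (5.12 - 3.25) / 6e-04
J = 6.826e-12 kg/(m^2*s)


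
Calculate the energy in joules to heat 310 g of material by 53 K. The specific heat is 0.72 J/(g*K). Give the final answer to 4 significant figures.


Q = m * cp * dT
Q = 310 * 0.72 * 53
Q = 11830 J


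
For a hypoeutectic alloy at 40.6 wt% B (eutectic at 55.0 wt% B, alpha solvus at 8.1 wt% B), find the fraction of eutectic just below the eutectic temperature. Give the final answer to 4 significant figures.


f_primary = (C_e - C0) / (C_e - C_alpha_max)
f_primary = (55.0 - 40.6) / (55.0 - 8.1)
f_primary = 0.307036
f_eutectic = 1 - 0.307036 = 0.693


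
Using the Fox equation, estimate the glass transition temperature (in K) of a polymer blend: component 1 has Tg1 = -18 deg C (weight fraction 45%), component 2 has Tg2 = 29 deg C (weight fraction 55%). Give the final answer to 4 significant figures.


1/Tg = w1/Tg1 + w2/Tg2 (in Kelvin)
Tg1 = 255.15 K, Tg2 = 302.15 K
1/Tg = 0.45/255.15 + 0.55/302.15
Tg = 279 K


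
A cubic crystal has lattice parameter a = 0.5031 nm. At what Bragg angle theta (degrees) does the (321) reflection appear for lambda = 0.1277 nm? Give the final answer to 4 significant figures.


d = a / sqrt(h^2+k^2+l^2)
d = 0.5031 / sqrt(14) = 0.134459 nm
lambda = 2*d*sin(theta)  =>  sin(theta) = lambda / (2*d)
sin(theta) = 0.1277 / (2 * 0.134459) = 0.474865
theta = 28.35 deg


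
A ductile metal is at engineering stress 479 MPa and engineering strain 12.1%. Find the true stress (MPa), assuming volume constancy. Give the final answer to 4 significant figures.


sigma_true = sigma_eng * (1 + epsilon_eng)
sigma_true = 479 * (1 + 0.121)
sigma_true = 537 MPa


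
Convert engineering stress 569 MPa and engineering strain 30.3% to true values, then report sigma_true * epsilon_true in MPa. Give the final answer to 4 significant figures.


sigma_true = sigma_eng * (1 + epsilon_eng)
sigma_true = 569 * (1 + 0.303) = 741.407 MPa
epsilon_true = ln(1 + epsilon_eng)
epsilon_true = ln(1 + 0.303) = 0.264669
sigma_true * epsilon_true = 741.407 * 0.264669 = 196.2 MPa


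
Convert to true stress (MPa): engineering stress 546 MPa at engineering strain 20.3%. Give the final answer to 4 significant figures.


sigma_true = sigma_eng * (1 + epsilon_eng)
sigma_true = 546 * (1 + 0.203)
sigma_true = 656.8 MPa


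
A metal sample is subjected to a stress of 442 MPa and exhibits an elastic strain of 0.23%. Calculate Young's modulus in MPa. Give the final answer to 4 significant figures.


E = sigma / epsilon
epsilon = 0.23% = 2.3e-03
E = 442 / 2.3e-03
E = 192200 MPa


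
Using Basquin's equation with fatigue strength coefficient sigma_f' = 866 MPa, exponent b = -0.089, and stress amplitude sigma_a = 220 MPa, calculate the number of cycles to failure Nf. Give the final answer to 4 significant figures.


sigma_a = sigma_f' * (2*Nf)^b
2*Nf = (sigma_a / sigma_f')^(1/b)
2*Nf = (220 / 866)^(1/-0.089)
2*Nf = 4.85806e+06
Nf = 2.429e+06 cycles


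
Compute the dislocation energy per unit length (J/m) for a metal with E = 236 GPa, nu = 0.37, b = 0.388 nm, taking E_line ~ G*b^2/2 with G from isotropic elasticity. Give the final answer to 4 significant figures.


Step 1: G = E / (2*(1+nu))
G = 236 / (2*(1+0.37)) = 86.1314 GPa = 8.61314e+10 Pa
Step 2: E_line = G*b^2/2
b = 0.388 nm = 3.88e-10 m
E_line = 0.5 * 8.61314e+10 * (3.88e-10)^2 = 6.483e-09 J/m


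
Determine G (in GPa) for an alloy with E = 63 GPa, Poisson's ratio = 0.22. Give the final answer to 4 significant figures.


G = E / (2*(1+nu))
G = 63 / (2*(1+0.22))
G = 25.82 GPa


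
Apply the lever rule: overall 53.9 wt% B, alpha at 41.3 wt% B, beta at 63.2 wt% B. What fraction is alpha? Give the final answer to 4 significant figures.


f_alpha = (C_beta - C0) / (C_beta - C_alpha)
f_alpha = (63.2 - 53.9) / (63.2 - 41.3)
f_alpha = 0.4247


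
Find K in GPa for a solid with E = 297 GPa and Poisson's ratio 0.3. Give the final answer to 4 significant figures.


K = E / (3*(1-2*nu))
K = 297 / (3*(1-2*0.3))
K = 247.5 GPa


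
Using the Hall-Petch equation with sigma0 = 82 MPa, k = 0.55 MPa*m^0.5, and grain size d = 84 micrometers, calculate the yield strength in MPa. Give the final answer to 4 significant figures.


sigma_y = sigma0 + k / sqrt(d)
d = 84 um = 8.4e-05 m
sigma_y = 82 + 0.55 / sqrt(8.4e-05)
sigma_y = 142 MPa


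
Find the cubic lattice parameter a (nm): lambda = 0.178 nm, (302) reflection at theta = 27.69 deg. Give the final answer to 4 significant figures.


d = lambda / (2*sin(theta))
d = 0.178 / (2*sin(27.69 deg))
d = 0.191527 nm
a = d * sqrt(h^2+k^2+l^2) = 0.191527 * sqrt(13)
a = 0.6906 nm


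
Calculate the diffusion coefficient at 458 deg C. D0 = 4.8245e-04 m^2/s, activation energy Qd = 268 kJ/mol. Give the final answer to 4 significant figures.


D = D0 * exp(-Qd / (R*T))
T = 731.15 K
D = 4.8245e-04 * exp(-268e3 / (8.314 * 731.15))
D = 3.439e-23 m^2/s


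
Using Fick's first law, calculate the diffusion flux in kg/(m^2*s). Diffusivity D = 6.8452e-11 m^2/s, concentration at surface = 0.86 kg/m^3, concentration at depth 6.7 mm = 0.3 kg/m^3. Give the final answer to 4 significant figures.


J = -D * (dC/dx) = D * (C1 - C2) / dx
J = 6.8452e-11 * (0.86 - 0.3) / 6.7e-03
J = 5.721e-09 kg/(m^2*s)


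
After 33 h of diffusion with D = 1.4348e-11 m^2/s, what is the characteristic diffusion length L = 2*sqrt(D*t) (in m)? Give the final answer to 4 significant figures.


t = 33 hr = 118800 s
Diffusion length = 2*sqrt(D*t)
= 2*sqrt(1.4348e-11 * 118800)
= 2.611e-03 m


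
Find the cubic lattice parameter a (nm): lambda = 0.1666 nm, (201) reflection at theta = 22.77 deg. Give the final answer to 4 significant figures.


d = lambda / (2*sin(theta))
d = 0.1666 / (2*sin(22.77 deg))
d = 0.215227 nm
a = d * sqrt(h^2+k^2+l^2) = 0.215227 * sqrt(5)
a = 0.4813 nm


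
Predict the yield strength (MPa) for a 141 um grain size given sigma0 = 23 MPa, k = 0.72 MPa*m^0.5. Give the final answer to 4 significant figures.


sigma_y = sigma0 + k / sqrt(d)
d = 141 um = 1.41e-04 m
sigma_y = 23 + 0.72 / sqrt(1.41e-04)
sigma_y = 83.63 MPa


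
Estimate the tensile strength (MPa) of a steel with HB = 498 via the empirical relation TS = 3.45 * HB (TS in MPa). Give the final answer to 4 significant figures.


TS (MPa) = 3.45 * HB
TS = 3.45 * 498
TS = 1718 MPa


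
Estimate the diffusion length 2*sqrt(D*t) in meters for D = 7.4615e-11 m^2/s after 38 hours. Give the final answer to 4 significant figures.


t = 38 hr = 136800 s
Diffusion length = 2*sqrt(D*t)
= 2*sqrt(7.4615e-11 * 136800)
= 6.39e-03 m


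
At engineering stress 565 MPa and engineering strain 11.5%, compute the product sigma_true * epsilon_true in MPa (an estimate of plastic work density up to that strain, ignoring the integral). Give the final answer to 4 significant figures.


sigma_true = sigma_eng * (1 + epsilon_eng)
sigma_true = 565 * (1 + 0.115) = 629.975 MPa
epsilon_true = ln(1 + epsilon_eng)
epsilon_true = ln(1 + 0.115) = 0.108854
sigma_true * epsilon_true = 629.975 * 0.108854 = 68.58 MPa


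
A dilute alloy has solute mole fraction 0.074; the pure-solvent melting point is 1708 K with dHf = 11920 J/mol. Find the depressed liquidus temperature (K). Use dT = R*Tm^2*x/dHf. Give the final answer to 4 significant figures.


dT = R*Tm^2*x / dHf
dT = 8.314 * 1708^2 * 0.074 / 11920
dT = 150.571 K
T_new = 1708 - 150.571 = 1557 K


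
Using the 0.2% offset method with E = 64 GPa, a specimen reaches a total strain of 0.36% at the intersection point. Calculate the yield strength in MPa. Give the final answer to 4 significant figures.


Offset strain = 0.002
Elastic strain at yield = total_strain - offset = 3.6e-03 - 0.002 = 1.6e-03
sigma_y = E * elastic_strain = 64000 * 1.6e-03
sigma_y = 102.4 MPa


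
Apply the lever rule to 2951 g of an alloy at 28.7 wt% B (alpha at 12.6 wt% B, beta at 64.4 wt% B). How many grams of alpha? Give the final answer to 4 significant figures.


f_alpha = (C_beta - C0) / (C_beta - C_alpha)
f_alpha = (64.4 - 28.7) / (64.4 - 12.6) = 0.689189
m_alpha = f_alpha * m_total = 0.689189 * 2951 = 2034 g


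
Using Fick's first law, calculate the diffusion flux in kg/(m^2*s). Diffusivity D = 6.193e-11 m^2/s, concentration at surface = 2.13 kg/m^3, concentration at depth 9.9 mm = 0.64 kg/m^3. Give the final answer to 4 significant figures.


J = -D * (dC/dx) = D * (C1 - C2) / dx
J = 6.193e-11 * (2.13 - 0.64) / 9.9e-03
J = 9.321e-09 kg/(m^2*s)


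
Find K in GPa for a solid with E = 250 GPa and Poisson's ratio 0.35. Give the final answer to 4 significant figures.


K = E / (3*(1-2*nu))
K = 250 / (3*(1-2*0.35))
K = 277.8 GPa


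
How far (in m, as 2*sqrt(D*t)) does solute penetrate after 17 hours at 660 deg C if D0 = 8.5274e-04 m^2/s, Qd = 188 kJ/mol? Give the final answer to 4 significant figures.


Step 1: D = D0 * exp(-Qd/(R*T))
T = 933.15 K
D = 8.5274e-04 * exp(-188e3 / (8.314 * 933.15)) = 2.55165e-14 m^2/s
Step 2: L = 2*sqrt(D*t)
t = 17 h = 61200 s
L = 2*sqrt(2.55165e-14 * 61200) = 7.903e-05 m


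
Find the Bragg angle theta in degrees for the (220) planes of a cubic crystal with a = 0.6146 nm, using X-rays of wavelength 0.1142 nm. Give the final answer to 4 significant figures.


d = a / sqrt(h^2+k^2+l^2)
d = 0.6146 / sqrt(8) = 0.217294 nm
lambda = 2*d*sin(theta)  =>  sin(theta) = lambda / (2*d)
sin(theta) = 0.1142 / (2 * 0.217294) = 0.262778
theta = 15.23 deg


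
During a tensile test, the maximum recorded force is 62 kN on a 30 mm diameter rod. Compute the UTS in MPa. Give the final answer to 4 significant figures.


A0 = pi*(d/2)^2 = pi*(30/2)^2 = 706.858 mm^2
UTS = F_max / A0 = 62*1000 / 706.858
UTS = 87.71 MPa


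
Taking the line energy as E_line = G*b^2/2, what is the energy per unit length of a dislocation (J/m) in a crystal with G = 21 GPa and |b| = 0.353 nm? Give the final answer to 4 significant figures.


E = G*b^2/2
b = 0.353 nm = 3.53e-10 m
G = 21 GPa = 2.1e+10 Pa
E = 0.5 * 2.1e+10 * (3.53e-10)^2
E = 1.308e-09 J/m


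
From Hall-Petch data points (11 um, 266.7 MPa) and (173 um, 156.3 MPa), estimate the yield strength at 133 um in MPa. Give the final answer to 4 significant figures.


sigma_y = sigma0 + k / sqrt(d)
1/sqrt(d1) = 1/sqrt(1.1e-05) = 301.511;  1/sqrt(d2) = 76.0286
k = (sigma1 - sigma2) / (1/sqrt(d1) - 1/sqrt(d2)) = (266.7 - 156.3) / (301.511 - 76.0286) = 0.489616 MPa*m^0.5
sigma0 = sigma1 - k/sqrt(d1) = 266.7 - 0.489616*301.511 = 119.075 MPa
sigma_y(d3) = 119.075 + 0.489616 / sqrt(1.33e-04) = 161.5 MPa


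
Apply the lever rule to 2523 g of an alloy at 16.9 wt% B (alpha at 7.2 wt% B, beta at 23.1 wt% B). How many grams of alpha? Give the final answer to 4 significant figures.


f_alpha = (C_beta - C0) / (C_beta - C_alpha)
f_alpha = (23.1 - 16.9) / (23.1 - 7.2) = 0.389937
m_alpha = f_alpha * m_total = 0.389937 * 2523 = 983.8 g


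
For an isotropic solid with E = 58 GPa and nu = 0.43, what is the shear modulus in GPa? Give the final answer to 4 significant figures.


G = E / (2*(1+nu))
G = 58 / (2*(1+0.43))
G = 20.28 GPa


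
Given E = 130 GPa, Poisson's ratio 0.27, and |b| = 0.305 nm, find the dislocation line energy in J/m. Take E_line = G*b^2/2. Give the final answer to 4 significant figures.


Step 1: G = E / (2*(1+nu))
G = 130 / (2*(1+0.27)) = 51.1811 GPa = 5.11811e+10 Pa
Step 2: E_line = G*b^2/2
b = 0.305 nm = 3.05e-10 m
E_line = 0.5 * 5.11811e+10 * (3.05e-10)^2 = 2.381e-09 J/m


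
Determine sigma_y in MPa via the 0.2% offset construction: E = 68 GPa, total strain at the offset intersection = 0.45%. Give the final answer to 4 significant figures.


Offset strain = 0.002
Elastic strain at yield = total_strain - offset = 4.5e-03 - 0.002 = 2.5e-03
sigma_y = E * elastic_strain = 68000 * 2.5e-03
sigma_y = 170 MPa


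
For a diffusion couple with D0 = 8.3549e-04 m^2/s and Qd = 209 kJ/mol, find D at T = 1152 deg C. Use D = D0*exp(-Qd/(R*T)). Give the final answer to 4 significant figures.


D = D0 * exp(-Qd / (R*T))
T = 1425.15 K
D = 8.3549e-04 * exp(-209e3 / (8.314 * 1425.15))
D = 1.826e-11 m^2/s


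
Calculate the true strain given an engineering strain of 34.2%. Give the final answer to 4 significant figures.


epsilon_true = ln(1 + epsilon_eng)
epsilon_true = ln(1 + 0.342)
epsilon_true = 0.2942


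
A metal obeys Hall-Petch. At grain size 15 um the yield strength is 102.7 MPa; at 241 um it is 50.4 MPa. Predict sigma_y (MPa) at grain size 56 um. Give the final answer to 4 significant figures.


sigma_y = sigma0 + k / sqrt(d)
1/sqrt(d1) = 1/sqrt(1.5e-05) = 258.199;  1/sqrt(d2) = 64.4157
k = (sigma1 - sigma2) / (1/sqrt(d1) - 1/sqrt(d2)) = (102.7 - 50.4) / (258.199 - 64.4157) = 0.269889 MPa*m^0.5
sigma0 = sigma1 - k/sqrt(d1) = 102.7 - 0.269889*258.199 = 33.0149 MPa
sigma_y(d3) = 33.0149 + 0.269889 / sqrt(5.6e-05) = 69.08 MPa


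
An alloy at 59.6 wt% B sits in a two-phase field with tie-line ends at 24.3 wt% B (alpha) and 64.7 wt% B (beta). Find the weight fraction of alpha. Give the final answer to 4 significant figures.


f_alpha = (C_beta - C0) / (C_beta - C_alpha)
f_alpha = (64.7 - 59.6) / (64.7 - 24.3)
f_alpha = 0.1262


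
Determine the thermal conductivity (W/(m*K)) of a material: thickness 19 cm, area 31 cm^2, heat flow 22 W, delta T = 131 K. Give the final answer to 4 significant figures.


k = Q*L / (A*dT)
L = 0.19 m, A = 3.1e-03 m^2
k = 22 * 0.19 / (3.1e-03 * 131)
k = 10.29 W/(m*K)


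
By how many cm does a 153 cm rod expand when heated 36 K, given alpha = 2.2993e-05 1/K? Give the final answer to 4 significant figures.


dL = L0 * alpha * dT
dL = 153 * 2.2993e-05 * 36
dL = 0.1266 cm


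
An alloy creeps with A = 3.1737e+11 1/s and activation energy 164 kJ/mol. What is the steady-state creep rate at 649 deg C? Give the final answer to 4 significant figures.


rate = A * exp(-Q / (R*T))
T = 649 + 273.15 = 922.15 K
rate = 3.1737e+11 * exp(-164e3 / (8.314 * 922.15))
rate = 162.8 1/s


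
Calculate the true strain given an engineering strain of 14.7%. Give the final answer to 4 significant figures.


epsilon_true = ln(1 + epsilon_eng)
epsilon_true = ln(1 + 0.147)
epsilon_true = 0.1371


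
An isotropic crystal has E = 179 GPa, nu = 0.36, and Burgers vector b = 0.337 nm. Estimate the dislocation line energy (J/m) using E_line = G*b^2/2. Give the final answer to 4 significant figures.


Step 1: G = E / (2*(1+nu))
G = 179 / (2*(1+0.36)) = 65.8088 GPa = 6.58088e+10 Pa
Step 2: E_line = G*b^2/2
b = 0.337 nm = 3.37e-10 m
E_line = 0.5 * 6.58088e+10 * (3.37e-10)^2 = 3.737e-09 J/m


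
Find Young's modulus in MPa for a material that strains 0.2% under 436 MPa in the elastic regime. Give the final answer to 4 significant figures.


E = sigma / epsilon
epsilon = 0.2% = 2e-03
E = 436 / 2e-03
E = 218000 MPa


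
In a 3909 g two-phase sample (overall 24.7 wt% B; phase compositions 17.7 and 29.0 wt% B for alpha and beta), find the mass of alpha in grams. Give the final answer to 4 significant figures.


f_alpha = (C_beta - C0) / (C_beta - C_alpha)
f_alpha = (29.0 - 24.7) / (29.0 - 17.7) = 0.380531
m_alpha = f_alpha * m_total = 0.380531 * 3909 = 1487 g


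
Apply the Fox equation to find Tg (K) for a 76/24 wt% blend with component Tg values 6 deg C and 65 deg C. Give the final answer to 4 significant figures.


1/Tg = w1/Tg1 + w2/Tg2 (in Kelvin)
Tg1 = 279.15 K, Tg2 = 338.15 K
1/Tg = 0.76/279.15 + 0.24/338.15
Tg = 291.4 K


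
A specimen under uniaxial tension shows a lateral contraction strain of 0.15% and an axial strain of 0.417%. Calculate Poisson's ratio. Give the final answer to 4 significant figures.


nu = -epsilon_lat / epsilon_axial
Lateral strain is contraction (negative), so using magnitudes:
nu = 0.15 / 0.417
nu = 0.3597


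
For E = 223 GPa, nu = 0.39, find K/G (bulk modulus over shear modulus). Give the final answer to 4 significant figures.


G = E / (2*(1+nu))
G = 223 / (2*(1+0.39)) = 80.2158 GPa
K = E / (3*(1-2*nu))
K = 223 / (3*(1-2*0.39)) = 337.879 GPa
K/G = 337.879 / 80.2158 = 4.212


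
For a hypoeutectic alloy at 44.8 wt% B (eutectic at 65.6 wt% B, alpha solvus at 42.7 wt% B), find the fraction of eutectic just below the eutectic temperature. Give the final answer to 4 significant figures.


f_primary = (C_e - C0) / (C_e - C_alpha_max)
f_primary = (65.6 - 44.8) / (65.6 - 42.7)
f_primary = 0.908297
f_eutectic = 1 - 0.908297 = 0.0917


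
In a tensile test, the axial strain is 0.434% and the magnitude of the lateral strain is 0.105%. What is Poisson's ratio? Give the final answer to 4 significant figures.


nu = -epsilon_lat / epsilon_axial
Lateral strain is contraction (negative), so using magnitudes:
nu = 0.105 / 0.434
nu = 0.2419


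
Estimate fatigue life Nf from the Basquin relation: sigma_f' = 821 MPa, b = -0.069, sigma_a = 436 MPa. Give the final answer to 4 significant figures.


sigma_a = sigma_f' * (2*Nf)^b
2*Nf = (sigma_a / sigma_f')^(1/b)
2*Nf = (436 / 821)^(1/-0.069)
2*Nf = 9625.65
Nf = 4813 cycles


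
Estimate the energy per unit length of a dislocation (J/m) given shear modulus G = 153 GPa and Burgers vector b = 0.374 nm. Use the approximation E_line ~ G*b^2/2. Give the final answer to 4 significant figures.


E = G*b^2/2
b = 0.374 nm = 3.74e-10 m
G = 153 GPa = 1.53e+11 Pa
E = 0.5 * 1.53e+11 * (3.74e-10)^2
E = 1.07e-08 J/m


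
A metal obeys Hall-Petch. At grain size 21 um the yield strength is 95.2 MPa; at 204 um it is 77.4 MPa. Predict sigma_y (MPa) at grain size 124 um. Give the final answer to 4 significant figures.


sigma_y = sigma0 + k / sqrt(d)
1/sqrt(d1) = 1/sqrt(2.1e-05) = 218.218;  1/sqrt(d2) = 70.014
k = (sigma1 - sigma2) / (1/sqrt(d1) - 1/sqrt(d2)) = (95.2 - 77.4) / (218.218 - 70.014) = 0.120105 MPa*m^0.5
sigma0 = sigma1 - k/sqrt(d1) = 95.2 - 0.120105*218.218 = 68.991 MPa
sigma_y(d3) = 68.991 + 0.120105 / sqrt(1.24e-04) = 79.78 MPa


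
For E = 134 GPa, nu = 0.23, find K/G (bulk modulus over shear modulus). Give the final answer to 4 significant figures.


G = E / (2*(1+nu))
G = 134 / (2*(1+0.23)) = 54.4715 GPa
K = E / (3*(1-2*nu))
K = 134 / (3*(1-2*0.23)) = 82.716 GPa
K/G = 82.716 / 54.4715 = 1.519


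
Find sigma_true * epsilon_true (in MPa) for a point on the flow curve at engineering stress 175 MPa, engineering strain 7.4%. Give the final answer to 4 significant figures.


sigma_true = sigma_eng * (1 + epsilon_eng)
sigma_true = 175 * (1 + 0.074) = 187.95 MPa
epsilon_true = ln(1 + epsilon_eng)
epsilon_true = ln(1 + 0.074) = 0.07139
sigma_true * epsilon_true = 187.95 * 0.07139 = 13.42 MPa


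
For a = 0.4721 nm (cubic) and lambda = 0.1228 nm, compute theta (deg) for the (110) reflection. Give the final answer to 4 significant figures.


d = a / sqrt(h^2+k^2+l^2)
d = 0.4721 / sqrt(2) = 0.333825 nm
lambda = 2*d*sin(theta)  =>  sin(theta) = lambda / (2*d)
sin(theta) = 0.1228 / (2 * 0.333825) = 0.183929
theta = 10.6 deg


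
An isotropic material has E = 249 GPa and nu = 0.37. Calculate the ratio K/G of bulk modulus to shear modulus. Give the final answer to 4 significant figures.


G = E / (2*(1+nu))
G = 249 / (2*(1+0.37)) = 90.8759 GPa
K = E / (3*(1-2*nu))
K = 249 / (3*(1-2*0.37)) = 319.231 GPa
K/G = 319.231 / 90.8759 = 3.513


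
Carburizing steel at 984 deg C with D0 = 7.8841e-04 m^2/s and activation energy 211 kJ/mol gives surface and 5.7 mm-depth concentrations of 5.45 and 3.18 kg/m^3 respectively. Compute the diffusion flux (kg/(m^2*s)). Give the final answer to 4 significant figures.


Step 1: D = D0 * exp(-Qd/(R*T))
T = 984 + 273.15 = 1257.15 K
D = 7.8841e-04 * exp(-211e3 / (8.314 * 1257.15)) = 1.34703e-12 m^2/s
Step 2: J = D * (C1 - C2) / dx
J = 1.34703e-12 * (5.45 - 3.18) / 5.7e-03
J = 5.364e-10 kg/(m^2*s)


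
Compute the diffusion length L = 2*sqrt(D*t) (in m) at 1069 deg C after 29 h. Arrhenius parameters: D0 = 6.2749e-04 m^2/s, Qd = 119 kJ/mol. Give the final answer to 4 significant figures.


Step 1: D = D0 * exp(-Qd/(R*T))
T = 1342.15 K
D = 6.2749e-04 * exp(-119e3 / (8.314 * 1342.15)) = 1.46596e-08 m^2/s
Step 2: L = 2*sqrt(D*t)
t = 29 h = 104400 s
L = 2*sqrt(1.46596e-08 * 104400) = 0.07824 m


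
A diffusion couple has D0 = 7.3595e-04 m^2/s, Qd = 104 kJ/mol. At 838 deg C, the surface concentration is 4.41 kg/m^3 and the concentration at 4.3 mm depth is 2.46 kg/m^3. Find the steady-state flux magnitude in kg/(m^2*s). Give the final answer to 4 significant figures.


Step 1: D = D0 * exp(-Qd/(R*T))
T = 838 + 273.15 = 1111.15 K
D = 7.3595e-04 * exp(-104e3 / (8.314 * 1111.15)) = 9.49906e-09 m^2/s
Step 2: J = D * (C1 - C2) / dx
J = 9.49906e-09 * (4.41 - 2.46) / 4.3e-03
J = 4.308e-06 kg/(m^2*s)


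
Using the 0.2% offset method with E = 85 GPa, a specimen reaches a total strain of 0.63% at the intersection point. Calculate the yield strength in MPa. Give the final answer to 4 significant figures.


Offset strain = 0.002
Elastic strain at yield = total_strain - offset = 6.3e-03 - 0.002 = 4.3e-03
sigma_y = E * elastic_strain = 85000 * 4.3e-03
sigma_y = 365.5 MPa


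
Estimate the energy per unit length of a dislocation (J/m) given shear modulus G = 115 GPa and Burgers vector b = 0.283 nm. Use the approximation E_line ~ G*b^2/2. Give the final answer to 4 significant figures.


E = G*b^2/2
b = 0.283 nm = 2.83e-10 m
G = 115 GPa = 1.15e+11 Pa
E = 0.5 * 1.15e+11 * (2.83e-10)^2
E = 4.605e-09 J/m


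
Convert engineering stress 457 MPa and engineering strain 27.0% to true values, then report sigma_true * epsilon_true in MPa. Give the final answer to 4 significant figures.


sigma_true = sigma_eng * (1 + epsilon_eng)
sigma_true = 457 * (1 + 0.27) = 580.39 MPa
epsilon_true = ln(1 + epsilon_eng)
epsilon_true = ln(1 + 0.27) = 0.239017
sigma_true * epsilon_true = 580.39 * 0.239017 = 138.7 MPa


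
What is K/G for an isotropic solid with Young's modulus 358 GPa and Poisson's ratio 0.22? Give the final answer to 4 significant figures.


G = E / (2*(1+nu))
G = 358 / (2*(1+0.22)) = 146.721 GPa
K = E / (3*(1-2*nu))
K = 358 / (3*(1-2*0.22)) = 213.095 GPa
K/G = 213.095 / 146.721 = 1.452


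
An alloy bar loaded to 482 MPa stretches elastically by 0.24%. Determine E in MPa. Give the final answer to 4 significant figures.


E = sigma / epsilon
epsilon = 0.24% = 2.4e-03
E = 482 / 2.4e-03
E = 200800 MPa


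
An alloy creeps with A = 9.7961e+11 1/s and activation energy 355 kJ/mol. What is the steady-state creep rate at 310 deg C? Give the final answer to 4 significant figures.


rate = A * exp(-Q / (R*T))
T = 310 + 273.15 = 583.15 K
rate = 9.7961e+11 * exp(-355e3 / (8.314 * 583.15))
rate = 1.554e-20 1/s


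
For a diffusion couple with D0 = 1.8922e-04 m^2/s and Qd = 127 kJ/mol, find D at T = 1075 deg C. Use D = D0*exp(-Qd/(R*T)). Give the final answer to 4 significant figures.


D = D0 * exp(-Qd / (R*T))
T = 1348.15 K
D = 1.8922e-04 * exp(-127e3 / (8.314 * 1348.15))
D = 2.27e-09 m^2/s


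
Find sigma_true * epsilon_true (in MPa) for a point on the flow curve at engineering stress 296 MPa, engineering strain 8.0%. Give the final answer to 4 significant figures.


sigma_true = sigma_eng * (1 + epsilon_eng)
sigma_true = 296 * (1 + 0.08) = 319.68 MPa
epsilon_true = ln(1 + epsilon_eng)
epsilon_true = ln(1 + 0.08) = 0.076961
sigma_true * epsilon_true = 319.68 * 0.076961 = 24.6 MPa


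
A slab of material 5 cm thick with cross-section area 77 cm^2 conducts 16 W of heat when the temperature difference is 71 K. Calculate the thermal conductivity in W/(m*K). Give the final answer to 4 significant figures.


k = Q*L / (A*dT)
L = 0.05 m, A = 7.7e-03 m^2
k = 16 * 0.05 / (7.7e-03 * 71)
k = 1.463 W/(m*K)


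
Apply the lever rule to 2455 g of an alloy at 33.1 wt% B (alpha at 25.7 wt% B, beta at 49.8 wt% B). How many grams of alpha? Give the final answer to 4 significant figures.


f_alpha = (C_beta - C0) / (C_beta - C_alpha)
f_alpha = (49.8 - 33.1) / (49.8 - 25.7) = 0.692946
m_alpha = f_alpha * m_total = 0.692946 * 2455 = 1701 g


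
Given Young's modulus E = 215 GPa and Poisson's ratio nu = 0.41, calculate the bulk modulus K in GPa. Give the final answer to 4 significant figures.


K = E / (3*(1-2*nu))
K = 215 / (3*(1-2*0.41))
K = 398.1 GPa


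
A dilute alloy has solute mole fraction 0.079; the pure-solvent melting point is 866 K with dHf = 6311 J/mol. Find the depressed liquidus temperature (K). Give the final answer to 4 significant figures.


dT = R*Tm^2*x / dHf
dT = 8.314 * 866^2 * 0.079 / 6311
dT = 78.0503 K
T_new = 866 - 78.0503 = 787.9 K


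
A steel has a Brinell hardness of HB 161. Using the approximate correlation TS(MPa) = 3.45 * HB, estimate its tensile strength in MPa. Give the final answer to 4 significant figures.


TS (MPa) = 3.45 * HB
TS = 3.45 * 161
TS = 555.5 MPa


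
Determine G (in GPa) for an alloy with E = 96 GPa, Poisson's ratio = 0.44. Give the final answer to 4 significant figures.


G = E / (2*(1+nu))
G = 96 / (2*(1+0.44))
G = 33.33 GPa


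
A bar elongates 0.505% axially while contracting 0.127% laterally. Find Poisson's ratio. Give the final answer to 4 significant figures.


nu = -epsilon_lat / epsilon_axial
Lateral strain is contraction (negative), so using magnitudes:
nu = 0.127 / 0.505
nu = 0.2515


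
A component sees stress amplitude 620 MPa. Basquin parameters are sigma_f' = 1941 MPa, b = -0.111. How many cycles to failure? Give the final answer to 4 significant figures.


sigma_a = sigma_f' * (2*Nf)^b
2*Nf = (sigma_a / sigma_f')^(1/b)
2*Nf = (620 / 1941)^(1/-0.111)
2*Nf = 29185.7
Nf = 14590 cycles


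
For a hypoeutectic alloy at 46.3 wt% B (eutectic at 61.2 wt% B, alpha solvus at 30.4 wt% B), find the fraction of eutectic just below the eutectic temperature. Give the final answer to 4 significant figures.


f_primary = (C_e - C0) / (C_e - C_alpha_max)
f_primary = (61.2 - 46.3) / (61.2 - 30.4)
f_primary = 0.483766
f_eutectic = 1 - 0.483766 = 0.5162


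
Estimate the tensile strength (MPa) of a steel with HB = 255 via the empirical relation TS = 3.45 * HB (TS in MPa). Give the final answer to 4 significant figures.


TS (MPa) = 3.45 * HB
TS = 3.45 * 255
TS = 879.8 MPa


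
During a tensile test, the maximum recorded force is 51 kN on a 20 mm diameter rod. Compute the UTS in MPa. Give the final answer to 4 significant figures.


A0 = pi*(d/2)^2 = pi*(20/2)^2 = 314.159 mm^2
UTS = F_max / A0 = 51*1000 / 314.159
UTS = 162.3 MPa


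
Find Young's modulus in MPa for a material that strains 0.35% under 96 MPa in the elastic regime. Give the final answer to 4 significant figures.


E = sigma / epsilon
epsilon = 0.35% = 3.5e-03
E = 96 / 3.5e-03
E = 27430 MPa


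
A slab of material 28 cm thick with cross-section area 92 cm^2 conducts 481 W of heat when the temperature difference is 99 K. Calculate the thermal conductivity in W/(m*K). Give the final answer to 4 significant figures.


k = Q*L / (A*dT)
L = 0.28 m, A = 9.2e-03 m^2
k = 481 * 0.28 / (9.2e-03 * 99)
k = 147.9 W/(m*K)


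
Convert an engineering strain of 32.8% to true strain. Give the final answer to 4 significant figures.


epsilon_true = ln(1 + epsilon_eng)
epsilon_true = ln(1 + 0.328)
epsilon_true = 0.2837


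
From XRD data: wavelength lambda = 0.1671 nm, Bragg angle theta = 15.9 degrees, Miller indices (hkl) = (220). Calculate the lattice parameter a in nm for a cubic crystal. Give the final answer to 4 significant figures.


d = lambda / (2*sin(theta))
d = 0.1671 / (2*sin(15.9 deg))
d = 0.304972 nm
a = d * sqrt(h^2+k^2+l^2) = 0.304972 * sqrt(8)
a = 0.8626 nm


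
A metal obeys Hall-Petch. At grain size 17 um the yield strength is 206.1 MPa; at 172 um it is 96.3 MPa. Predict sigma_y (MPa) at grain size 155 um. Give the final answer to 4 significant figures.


sigma_y = sigma0 + k / sqrt(d)
1/sqrt(d1) = 1/sqrt(1.7e-05) = 242.536;  1/sqrt(d2) = 76.2493
k = (sigma1 - sigma2) / (1/sqrt(d1) - 1/sqrt(d2)) = (206.1 - 96.3) / (242.536 - 76.2493) = 0.660307 MPa*m^0.5
sigma0 = sigma1 - k/sqrt(d1) = 206.1 - 0.660307*242.536 = 45.9521 MPa
sigma_y(d3) = 45.9521 + 0.660307 / sqrt(1.55e-04) = 98.99 MPa


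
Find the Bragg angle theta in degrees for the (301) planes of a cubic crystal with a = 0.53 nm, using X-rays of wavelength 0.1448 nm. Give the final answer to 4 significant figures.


d = a / sqrt(h^2+k^2+l^2)
d = 0.53 / sqrt(10) = 0.167601 nm
lambda = 2*d*sin(theta)  =>  sin(theta) = lambda / (2*d)
sin(theta) = 0.1448 / (2 * 0.167601) = 0.431979
theta = 25.59 deg


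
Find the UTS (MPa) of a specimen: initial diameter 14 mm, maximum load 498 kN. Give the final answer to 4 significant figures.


A0 = pi*(d/2)^2 = pi*(14/2)^2 = 153.938 mm^2
UTS = F_max / A0 = 498*1000 / 153.938
UTS = 3235 MPa


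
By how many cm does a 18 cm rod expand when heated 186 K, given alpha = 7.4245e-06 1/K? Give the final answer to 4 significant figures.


dL = L0 * alpha * dT
dL = 18 * 7.4245e-06 * 186
dL = 0.02486 cm


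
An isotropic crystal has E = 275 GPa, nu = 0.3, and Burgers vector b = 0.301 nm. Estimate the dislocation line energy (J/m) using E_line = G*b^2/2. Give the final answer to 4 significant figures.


Step 1: G = E / (2*(1+nu))
G = 275 / (2*(1+0.3)) = 105.769 GPa = 1.05769e+11 Pa
Step 2: E_line = G*b^2/2
b = 0.301 nm = 3.01e-10 m
E_line = 0.5 * 1.05769e+11 * (3.01e-10)^2 = 4.791e-09 J/m


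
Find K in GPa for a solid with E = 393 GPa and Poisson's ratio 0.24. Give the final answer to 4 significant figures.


K = E / (3*(1-2*nu))
K = 393 / (3*(1-2*0.24))
K = 251.9 GPa


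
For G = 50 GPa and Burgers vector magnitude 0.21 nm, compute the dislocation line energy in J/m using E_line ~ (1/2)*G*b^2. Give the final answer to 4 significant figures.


E = G*b^2/2
b = 0.21 nm = 2.1e-10 m
G = 50 GPa = 5e+10 Pa
E = 0.5 * 5e+10 * (2.1e-10)^2
E = 1.103e-09 J/m


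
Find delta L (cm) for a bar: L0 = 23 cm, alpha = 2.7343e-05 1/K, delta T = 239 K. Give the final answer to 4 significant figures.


dL = L0 * alpha * dT
dL = 23 * 2.7343e-05 * 239
dL = 0.1503 cm


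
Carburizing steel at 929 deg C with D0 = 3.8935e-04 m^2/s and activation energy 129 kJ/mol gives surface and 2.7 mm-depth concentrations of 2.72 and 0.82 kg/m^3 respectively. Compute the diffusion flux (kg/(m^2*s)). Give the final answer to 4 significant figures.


Step 1: D = D0 * exp(-Qd/(R*T))
T = 929 + 273.15 = 1202.15 K
D = 3.8935e-04 * exp(-129e3 / (8.314 * 1202.15)) = 9.65954e-10 m^2/s
Step 2: J = D * (C1 - C2) / dx
J = 9.65954e-10 * (2.72 - 0.82) / 2.7e-03
J = 6.797e-07 kg/(m^2*s)


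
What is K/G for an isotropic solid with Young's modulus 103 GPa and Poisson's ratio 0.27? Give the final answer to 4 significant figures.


G = E / (2*(1+nu))
G = 103 / (2*(1+0.27)) = 40.5512 GPa
K = E / (3*(1-2*nu))
K = 103 / (3*(1-2*0.27)) = 74.6377 GPa
K/G = 74.6377 / 40.5512 = 1.841


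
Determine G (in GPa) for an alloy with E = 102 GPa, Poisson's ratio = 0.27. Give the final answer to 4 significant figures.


G = E / (2*(1+nu))
G = 102 / (2*(1+0.27))
G = 40.16 GPa


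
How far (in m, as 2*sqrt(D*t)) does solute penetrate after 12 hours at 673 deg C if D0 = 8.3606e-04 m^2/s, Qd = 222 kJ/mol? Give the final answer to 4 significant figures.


Step 1: D = D0 * exp(-Qd/(R*T))
T = 946.15 K
D = 8.3606e-04 * exp(-222e3 / (8.314 * 946.15)) = 4.63143e-16 m^2/s
Step 2: L = 2*sqrt(D*t)
t = 12 h = 43200 s
L = 2*sqrt(4.63143e-16 * 43200) = 8.946e-06 m


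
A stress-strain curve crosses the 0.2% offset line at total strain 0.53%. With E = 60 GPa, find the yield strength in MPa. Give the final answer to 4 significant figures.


Offset strain = 0.002
Elastic strain at yield = total_strain - offset = 5.3e-03 - 0.002 = 3.3e-03
sigma_y = E * elastic_strain = 60000 * 3.3e-03
sigma_y = 198 MPa


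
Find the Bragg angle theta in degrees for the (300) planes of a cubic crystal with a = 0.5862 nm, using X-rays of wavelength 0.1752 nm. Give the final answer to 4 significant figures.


d = a / sqrt(h^2+k^2+l^2)
d = 0.5862 / sqrt(9) = 0.1954 nm
lambda = 2*d*sin(theta)  =>  sin(theta) = lambda / (2*d)
sin(theta) = 0.1752 / (2 * 0.1954) = 0.448311
theta = 26.64 deg


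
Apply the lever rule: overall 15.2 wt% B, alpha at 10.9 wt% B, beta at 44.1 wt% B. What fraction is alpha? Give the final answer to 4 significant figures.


f_alpha = (C_beta - C0) / (C_beta - C_alpha)
f_alpha = (44.1 - 15.2) / (44.1 - 10.9)
f_alpha = 0.8705


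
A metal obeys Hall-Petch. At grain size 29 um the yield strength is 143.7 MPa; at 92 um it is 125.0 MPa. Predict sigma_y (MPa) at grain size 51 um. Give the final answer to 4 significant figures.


sigma_y = sigma0 + k / sqrt(d)
1/sqrt(d1) = 1/sqrt(2.9e-05) = 185.695;  1/sqrt(d2) = 104.257
k = (sigma1 - sigma2) / (1/sqrt(d1) - 1/sqrt(d2)) = (143.7 - 125.0) / (185.695 - 104.257) = 0.229622 MPa*m^0.5
sigma0 = sigma1 - k/sqrt(d1) = 143.7 - 0.229622*185.695 = 101.06 MPa
sigma_y(d3) = 101.06 + 0.229622 / sqrt(5.1e-05) = 133.2 MPa


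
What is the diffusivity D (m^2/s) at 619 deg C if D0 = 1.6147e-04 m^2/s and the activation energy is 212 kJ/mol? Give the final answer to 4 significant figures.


D = D0 * exp(-Qd / (R*T))
T = 892.15 K
D = 1.6147e-04 * exp(-212e3 / (8.314 * 892.15))
D = 6.241e-17 m^2/s


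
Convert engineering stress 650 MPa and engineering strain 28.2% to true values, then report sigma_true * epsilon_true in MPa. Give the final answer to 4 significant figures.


sigma_true = sigma_eng * (1 + epsilon_eng)
sigma_true = 650 * (1 + 0.282) = 833.3 MPa
epsilon_true = ln(1 + epsilon_eng)
epsilon_true = ln(1 + 0.282) = 0.248421
sigma_true * epsilon_true = 833.3 * 0.248421 = 207 MPa


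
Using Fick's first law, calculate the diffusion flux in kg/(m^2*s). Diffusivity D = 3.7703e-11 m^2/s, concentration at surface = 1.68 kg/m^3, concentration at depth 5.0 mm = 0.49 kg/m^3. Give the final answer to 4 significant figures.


J = -D * (dC/dx) = D * (C1 - C2) / dx
J = 3.7703e-11 * (1.68 - 0.49) / 5e-03
J = 8.973e-09 kg/(m^2*s)


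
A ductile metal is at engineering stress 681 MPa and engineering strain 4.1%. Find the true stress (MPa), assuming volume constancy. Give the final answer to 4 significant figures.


sigma_true = sigma_eng * (1 + epsilon_eng)
sigma_true = 681 * (1 + 0.041)
sigma_true = 708.9 MPa


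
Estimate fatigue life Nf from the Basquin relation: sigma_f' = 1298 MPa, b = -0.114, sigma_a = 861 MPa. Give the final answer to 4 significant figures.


sigma_a = sigma_f' * (2*Nf)^b
2*Nf = (sigma_a / sigma_f')^(1/b)
2*Nf = (861 / 1298)^(1/-0.114)
2*Nf = 36.6257
Nf = 18.31 cycles


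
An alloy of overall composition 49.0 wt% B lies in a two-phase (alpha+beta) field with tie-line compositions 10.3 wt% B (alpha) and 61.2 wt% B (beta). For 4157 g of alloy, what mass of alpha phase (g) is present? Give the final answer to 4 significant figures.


f_alpha = (C_beta - C0) / (C_beta - C_alpha)
f_alpha = (61.2 - 49.0) / (61.2 - 10.3) = 0.239686
m_alpha = f_alpha * m_total = 0.239686 * 4157 = 996.4 g


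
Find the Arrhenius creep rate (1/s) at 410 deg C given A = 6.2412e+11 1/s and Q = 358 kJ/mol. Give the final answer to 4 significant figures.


rate = A * exp(-Q / (R*T))
T = 410 + 273.15 = 683.15 K
rate = 6.2412e+11 * exp(-358e3 / (8.314 * 683.15))
rate = 2.637e-16 1/s


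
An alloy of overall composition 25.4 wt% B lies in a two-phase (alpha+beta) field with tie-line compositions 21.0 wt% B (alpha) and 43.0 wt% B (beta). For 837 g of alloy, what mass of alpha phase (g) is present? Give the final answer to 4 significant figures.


f_alpha = (C_beta - C0) / (C_beta - C_alpha)
f_alpha = (43.0 - 25.4) / (43.0 - 21.0) = 0.8
m_alpha = f_alpha * m_total = 0.8 * 837 = 669.6 g
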